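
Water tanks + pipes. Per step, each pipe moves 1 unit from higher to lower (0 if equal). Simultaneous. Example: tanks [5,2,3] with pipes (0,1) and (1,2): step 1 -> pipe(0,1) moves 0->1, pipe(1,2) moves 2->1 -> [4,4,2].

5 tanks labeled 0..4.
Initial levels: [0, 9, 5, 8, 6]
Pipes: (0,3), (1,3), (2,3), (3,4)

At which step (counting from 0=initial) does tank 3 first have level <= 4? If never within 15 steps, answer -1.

Step 1: flows [3->0,1->3,3->2,3->4] -> levels [1 8 6 6 7]
Step 2: flows [3->0,1->3,2=3,4->3] -> levels [2 7 6 7 6]
Step 3: flows [3->0,1=3,3->2,3->4] -> levels [3 7 7 4 7]
Tank 3 first reaches <=4 at step 3

Answer: 3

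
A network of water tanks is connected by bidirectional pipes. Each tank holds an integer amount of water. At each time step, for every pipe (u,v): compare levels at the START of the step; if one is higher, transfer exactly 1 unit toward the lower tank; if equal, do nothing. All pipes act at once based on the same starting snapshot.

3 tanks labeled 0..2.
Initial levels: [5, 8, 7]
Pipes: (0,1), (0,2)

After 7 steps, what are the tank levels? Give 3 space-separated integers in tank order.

Answer: 8 6 6

Derivation:
Step 1: flows [1->0,2->0] -> levels [7 7 6]
Step 2: flows [0=1,0->2] -> levels [6 7 7]
Step 3: flows [1->0,2->0] -> levels [8 6 6]
Step 4: flows [0->1,0->2] -> levels [6 7 7]
  -> period-2 cycle: step 4 state = step 2 state
  -> state at step 7: (7-2) mod 2 = 1, same as step 3 -> [8 6 6]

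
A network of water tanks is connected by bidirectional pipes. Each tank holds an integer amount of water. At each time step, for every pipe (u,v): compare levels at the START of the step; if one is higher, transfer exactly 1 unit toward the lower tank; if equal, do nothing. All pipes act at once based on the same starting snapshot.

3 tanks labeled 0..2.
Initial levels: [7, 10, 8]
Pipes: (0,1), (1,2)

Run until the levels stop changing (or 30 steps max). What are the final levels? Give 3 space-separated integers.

Answer: 8 9 8

Derivation:
Step 1: flows [1->0,1->2] -> levels [8 8 9]
Step 2: flows [0=1,2->1] -> levels [8 9 8]
Step 3: flows [1->0,1->2] -> levels [9 7 9]
Step 4: flows [0->1,2->1] -> levels [8 9 8]
  -> period-2 cycle: step 4 state = step 2 state; never stabilizes
  -> state at step 30: (30-2) mod 2 = 0, same as step 2 -> [8 9 8]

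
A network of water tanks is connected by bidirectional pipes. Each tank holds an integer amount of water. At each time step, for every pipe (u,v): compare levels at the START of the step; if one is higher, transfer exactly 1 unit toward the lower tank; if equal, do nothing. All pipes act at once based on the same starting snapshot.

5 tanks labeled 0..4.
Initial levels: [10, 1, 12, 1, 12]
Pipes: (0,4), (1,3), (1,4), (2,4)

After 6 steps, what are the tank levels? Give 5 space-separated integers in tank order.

Answer: 9 4 9 4 10

Derivation:
Step 1: flows [4->0,1=3,4->1,2=4] -> levels [11 2 12 1 10]
Step 2: flows [0->4,1->3,4->1,2->4] -> levels [10 2 11 2 11]
Step 3: flows [4->0,1=3,4->1,2=4] -> levels [11 3 11 2 9]
Step 4: flows [0->4,1->3,4->1,2->4] -> levels [10 3 10 3 10]
Step 5: flows [0=4,1=3,4->1,2=4] -> levels [10 4 10 3 9]
Step 6: flows [0->4,1->3,4->1,2->4] -> levels [9 4 9 4 10]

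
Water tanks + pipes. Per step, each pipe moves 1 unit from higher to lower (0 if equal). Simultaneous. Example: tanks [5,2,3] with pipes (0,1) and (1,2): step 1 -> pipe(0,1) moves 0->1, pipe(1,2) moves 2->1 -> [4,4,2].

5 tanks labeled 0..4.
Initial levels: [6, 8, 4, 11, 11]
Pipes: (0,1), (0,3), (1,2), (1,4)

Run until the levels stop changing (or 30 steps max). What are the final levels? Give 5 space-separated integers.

Answer: 7 10 7 9 7

Derivation:
Step 1: flows [1->0,3->0,1->2,4->1] -> levels [8 7 5 10 10]
Step 2: flows [0->1,3->0,1->2,4->1] -> levels [8 8 6 9 9]
Step 3: flows [0=1,3->0,1->2,4->1] -> levels [9 8 7 8 8]
Step 4: flows [0->1,0->3,1->2,1=4] -> levels [7 8 8 9 8]
Step 5: flows [1->0,3->0,1=2,1=4] -> levels [9 7 8 8 8]
Step 6: flows [0->1,0->3,2->1,4->1] -> levels [7 10 7 9 7]
Step 7: flows [1->0,3->0,1->2,1->4] -> levels [9 7 8 8 8]
  -> period-2 cycle: step 7 state = step 5 state; never stabilizes
  -> state at step 30: (30-5) mod 2 = 1, same as step 6 -> [7 10 7 9 7]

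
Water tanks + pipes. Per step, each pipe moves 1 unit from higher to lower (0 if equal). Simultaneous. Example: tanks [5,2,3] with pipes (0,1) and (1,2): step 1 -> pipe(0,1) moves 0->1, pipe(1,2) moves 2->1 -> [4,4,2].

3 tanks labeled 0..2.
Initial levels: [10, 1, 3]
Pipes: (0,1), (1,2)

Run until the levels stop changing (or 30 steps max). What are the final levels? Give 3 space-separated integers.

Step 1: flows [0->1,2->1] -> levels [9 3 2]
Step 2: flows [0->1,1->2] -> levels [8 3 3]
Step 3: flows [0->1,1=2] -> levels [7 4 3]
Step 4: flows [0->1,1->2] -> levels [6 4 4]
Step 5: flows [0->1,1=2] -> levels [5 5 4]
Step 6: flows [0=1,1->2] -> levels [5 4 5]
Step 7: flows [0->1,2->1] -> levels [4 6 4]
Step 8: flows [1->0,1->2] -> levels [5 4 5]
  -> period-2 cycle: step 8 state = step 6 state; never stabilizes
  -> state at step 30: (30-6) mod 2 = 0, same as step 6 -> [5 4 5]

Answer: 5 4 5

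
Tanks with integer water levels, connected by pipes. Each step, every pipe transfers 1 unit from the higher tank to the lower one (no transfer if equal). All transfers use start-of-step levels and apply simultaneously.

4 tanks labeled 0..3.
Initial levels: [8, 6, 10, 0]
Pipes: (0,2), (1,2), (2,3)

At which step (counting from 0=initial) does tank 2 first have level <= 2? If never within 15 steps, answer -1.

Answer: -1

Derivation:
Step 1: flows [2->0,2->1,2->3] -> levels [9 7 7 1]
Step 2: flows [0->2,1=2,2->3] -> levels [8 7 7 2]
Step 3: flows [0->2,1=2,2->3] -> levels [7 7 7 3]
Step 4: flows [0=2,1=2,2->3] -> levels [7 7 6 4]
Step 5: flows [0->2,1->2,2->3] -> levels [6 6 7 5]
Step 6: flows [2->0,2->1,2->3] -> levels [7 7 4 6]
Step 7: flows [0->2,1->2,3->2] -> levels [6 6 7 5]
  -> period-2 cycle (repeats step 5); tank 2 never drops to <=2
Tank 2 never reaches <=2 within 15 steps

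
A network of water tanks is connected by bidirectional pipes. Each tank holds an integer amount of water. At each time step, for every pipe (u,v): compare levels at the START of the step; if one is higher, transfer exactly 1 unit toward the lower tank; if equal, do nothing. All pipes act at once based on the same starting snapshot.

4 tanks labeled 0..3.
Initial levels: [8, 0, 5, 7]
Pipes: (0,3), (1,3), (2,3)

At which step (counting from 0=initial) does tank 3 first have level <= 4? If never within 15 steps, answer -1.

Answer: 5

Derivation:
Step 1: flows [0->3,3->1,3->2] -> levels [7 1 6 6]
Step 2: flows [0->3,3->1,2=3] -> levels [6 2 6 6]
Step 3: flows [0=3,3->1,2=3] -> levels [6 3 6 5]
Step 4: flows [0->3,3->1,2->3] -> levels [5 4 5 6]
Step 5: flows [3->0,3->1,3->2] -> levels [6 5 6 3]
Tank 3 first reaches <=4 at step 5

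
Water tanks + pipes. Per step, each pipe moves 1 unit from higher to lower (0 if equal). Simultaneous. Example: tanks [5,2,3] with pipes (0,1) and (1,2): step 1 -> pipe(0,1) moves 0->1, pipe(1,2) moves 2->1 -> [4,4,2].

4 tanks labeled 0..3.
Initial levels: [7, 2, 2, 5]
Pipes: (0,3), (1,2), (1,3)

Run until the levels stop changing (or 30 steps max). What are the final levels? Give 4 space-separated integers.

Answer: 4 3 4 5

Derivation:
Step 1: flows [0->3,1=2,3->1] -> levels [6 3 2 5]
Step 2: flows [0->3,1->2,3->1] -> levels [5 3 3 5]
Step 3: flows [0=3,1=2,3->1] -> levels [5 4 3 4]
Step 4: flows [0->3,1->2,1=3] -> levels [4 3 4 5]
Step 5: flows [3->0,2->1,3->1] -> levels [5 5 3 3]
Step 6: flows [0->3,1->2,1->3] -> levels [4 3 4 5]
  -> period-2 cycle: step 6 state = step 4 state; never stabilizes
  -> state at step 30: (30-4) mod 2 = 0, same as step 4 -> [4 3 4 5]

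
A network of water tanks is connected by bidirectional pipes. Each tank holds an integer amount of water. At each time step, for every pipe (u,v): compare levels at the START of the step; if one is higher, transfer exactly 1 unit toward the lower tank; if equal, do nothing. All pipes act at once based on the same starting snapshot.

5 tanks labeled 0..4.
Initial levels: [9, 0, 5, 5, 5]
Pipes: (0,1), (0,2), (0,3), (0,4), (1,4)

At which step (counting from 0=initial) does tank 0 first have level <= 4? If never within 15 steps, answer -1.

Step 1: flows [0->1,0->2,0->3,0->4,4->1] -> levels [5 2 6 6 5]
Step 2: flows [0->1,2->0,3->0,0=4,4->1] -> levels [6 4 5 5 4]
Step 3: flows [0->1,0->2,0->3,0->4,1=4] -> levels [2 5 6 6 5]
Tank 0 first reaches <=4 at step 3

Answer: 3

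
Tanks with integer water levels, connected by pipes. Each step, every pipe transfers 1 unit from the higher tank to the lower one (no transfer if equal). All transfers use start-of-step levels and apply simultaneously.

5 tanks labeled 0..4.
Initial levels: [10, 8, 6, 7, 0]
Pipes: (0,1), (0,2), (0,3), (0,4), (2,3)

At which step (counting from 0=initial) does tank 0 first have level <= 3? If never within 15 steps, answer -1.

Answer: -1

Derivation:
Step 1: flows [0->1,0->2,0->3,0->4,3->2] -> levels [6 9 8 7 1]
Step 2: flows [1->0,2->0,3->0,0->4,2->3] -> levels [8 8 6 7 2]
Step 3: flows [0=1,0->2,0->3,0->4,3->2] -> levels [5 8 8 7 3]
Step 4: flows [1->0,2->0,3->0,0->4,2->3] -> levels [7 7 6 7 4]
Step 5: flows [0=1,0->2,0=3,0->4,3->2] -> levels [5 7 8 6 5]
Step 6: flows [1->0,2->0,3->0,0=4,2->3] -> levels [8 6 6 6 5]
Step 7: flows [0->1,0->2,0->3,0->4,2=3] -> levels [4 7 7 7 6]
Step 8: flows [1->0,2->0,3->0,4->0,2=3] -> levels [8 6 6 6 5]
  -> period-2 cycle (repeats step 6); tank 0 never drops to <=3
Tank 0 never reaches <=3 within 15 steps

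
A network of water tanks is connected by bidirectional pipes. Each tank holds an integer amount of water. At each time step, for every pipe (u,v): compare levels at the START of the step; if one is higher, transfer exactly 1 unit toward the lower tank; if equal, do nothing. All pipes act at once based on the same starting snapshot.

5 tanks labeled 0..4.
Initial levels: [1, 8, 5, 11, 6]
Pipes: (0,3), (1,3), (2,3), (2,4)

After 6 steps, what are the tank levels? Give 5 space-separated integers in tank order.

Step 1: flows [3->0,3->1,3->2,4->2] -> levels [2 9 7 8 5]
Step 2: flows [3->0,1->3,3->2,2->4] -> levels [3 8 7 7 6]
Step 3: flows [3->0,1->3,2=3,2->4] -> levels [4 7 6 7 7]
Step 4: flows [3->0,1=3,3->2,4->2] -> levels [5 7 8 5 6]
Step 5: flows [0=3,1->3,2->3,2->4] -> levels [5 6 6 7 7]
Step 6: flows [3->0,3->1,3->2,4->2] -> levels [6 7 8 4 6]

Answer: 6 7 8 4 6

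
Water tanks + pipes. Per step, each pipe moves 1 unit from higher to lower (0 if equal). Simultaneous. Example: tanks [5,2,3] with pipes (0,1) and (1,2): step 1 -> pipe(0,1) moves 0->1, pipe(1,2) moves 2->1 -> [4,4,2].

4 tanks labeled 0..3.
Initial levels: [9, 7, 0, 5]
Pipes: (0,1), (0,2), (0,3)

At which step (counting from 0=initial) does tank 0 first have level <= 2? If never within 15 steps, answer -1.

Step 1: flows [0->1,0->2,0->3] -> levels [6 8 1 6]
Step 2: flows [1->0,0->2,0=3] -> levels [6 7 2 6]
Step 3: flows [1->0,0->2,0=3] -> levels [6 6 3 6]
Step 4: flows [0=1,0->2,0=3] -> levels [5 6 4 6]
Step 5: flows [1->0,0->2,3->0] -> levels [6 5 5 5]
Step 6: flows [0->1,0->2,0->3] -> levels [3 6 6 6]
Step 7: flows [1->0,2->0,3->0] -> levels [6 5 5 5]
  -> period-2 cycle (repeats step 5); tank 0 never drops to <=2
Tank 0 never reaches <=2 within 15 steps

Answer: -1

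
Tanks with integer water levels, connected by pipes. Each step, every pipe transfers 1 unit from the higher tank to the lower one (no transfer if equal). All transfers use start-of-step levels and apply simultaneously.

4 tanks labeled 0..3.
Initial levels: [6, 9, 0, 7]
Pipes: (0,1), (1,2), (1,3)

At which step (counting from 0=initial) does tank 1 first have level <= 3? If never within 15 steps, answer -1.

Step 1: flows [1->0,1->2,1->3] -> levels [7 6 1 8]
Step 2: flows [0->1,1->2,3->1] -> levels [6 7 2 7]
Step 3: flows [1->0,1->2,1=3] -> levels [7 5 3 7]
Step 4: flows [0->1,1->2,3->1] -> levels [6 6 4 6]
Step 5: flows [0=1,1->2,1=3] -> levels [6 5 5 6]
Step 6: flows [0->1,1=2,3->1] -> levels [5 7 5 5]
Step 7: flows [1->0,1->2,1->3] -> levels [6 4 6 6]
Step 8: flows [0->1,2->1,3->1] -> levels [5 7 5 5]
  -> period-2 cycle (repeats step 6); tank 1 never drops to <=3
Tank 1 never reaches <=3 within 15 steps

Answer: -1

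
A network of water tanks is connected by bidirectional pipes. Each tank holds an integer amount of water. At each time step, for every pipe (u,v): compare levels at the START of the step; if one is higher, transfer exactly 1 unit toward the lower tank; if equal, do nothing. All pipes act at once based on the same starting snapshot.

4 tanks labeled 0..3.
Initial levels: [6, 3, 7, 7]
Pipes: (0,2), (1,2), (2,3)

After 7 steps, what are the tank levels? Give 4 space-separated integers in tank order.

Step 1: flows [2->0,2->1,2=3] -> levels [7 4 5 7]
Step 2: flows [0->2,2->1,3->2] -> levels [6 5 6 6]
Step 3: flows [0=2,2->1,2=3] -> levels [6 6 5 6]
Step 4: flows [0->2,1->2,3->2] -> levels [5 5 8 5]
Step 5: flows [2->0,2->1,2->3] -> levels [6 6 5 6]
  -> period-2 cycle: step 5 state = step 3 state
  -> state at step 7: (7-3) mod 2 = 0, same as step 3 -> [6 6 5 6]

Answer: 6 6 5 6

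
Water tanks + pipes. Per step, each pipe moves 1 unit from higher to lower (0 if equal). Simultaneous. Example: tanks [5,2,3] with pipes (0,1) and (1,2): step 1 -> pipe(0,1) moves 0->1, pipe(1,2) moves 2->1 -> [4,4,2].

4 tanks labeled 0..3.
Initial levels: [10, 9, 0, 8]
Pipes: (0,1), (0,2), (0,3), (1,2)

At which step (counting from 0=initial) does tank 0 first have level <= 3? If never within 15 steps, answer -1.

Answer: -1

Derivation:
Step 1: flows [0->1,0->2,0->3,1->2] -> levels [7 9 2 9]
Step 2: flows [1->0,0->2,3->0,1->2] -> levels [8 7 4 8]
Step 3: flows [0->1,0->2,0=3,1->2] -> levels [6 7 6 8]
Step 4: flows [1->0,0=2,3->0,1->2] -> levels [8 5 7 7]
Step 5: flows [0->1,0->2,0->3,2->1] -> levels [5 7 7 8]
Step 6: flows [1->0,2->0,3->0,1=2] -> levels [8 6 6 7]
Step 7: flows [0->1,0->2,0->3,1=2] -> levels [5 7 7 8]
  -> period-2 cycle (repeats step 5); tank 0 never drops to <=3
Tank 0 never reaches <=3 within 15 steps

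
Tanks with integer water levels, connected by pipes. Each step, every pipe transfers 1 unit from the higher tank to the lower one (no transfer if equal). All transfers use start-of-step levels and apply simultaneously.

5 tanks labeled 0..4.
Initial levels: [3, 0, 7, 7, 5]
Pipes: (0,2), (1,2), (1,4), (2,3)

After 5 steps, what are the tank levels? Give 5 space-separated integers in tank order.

Step 1: flows [2->0,2->1,4->1,2=3] -> levels [4 2 5 7 4]
Step 2: flows [2->0,2->1,4->1,3->2] -> levels [5 4 4 6 3]
Step 3: flows [0->2,1=2,1->4,3->2] -> levels [4 3 6 5 4]
Step 4: flows [2->0,2->1,4->1,2->3] -> levels [5 5 3 6 3]
Step 5: flows [0->2,1->2,1->4,3->2] -> levels [4 3 6 5 4]

Answer: 4 3 6 5 4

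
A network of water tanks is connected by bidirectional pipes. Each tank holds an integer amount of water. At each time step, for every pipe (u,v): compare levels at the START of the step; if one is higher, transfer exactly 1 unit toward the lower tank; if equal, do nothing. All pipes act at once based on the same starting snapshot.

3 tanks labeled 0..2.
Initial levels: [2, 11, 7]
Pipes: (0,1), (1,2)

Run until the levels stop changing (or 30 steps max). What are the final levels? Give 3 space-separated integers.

Step 1: flows [1->0,1->2] -> levels [3 9 8]
Step 2: flows [1->0,1->2] -> levels [4 7 9]
Step 3: flows [1->0,2->1] -> levels [5 7 8]
Step 4: flows [1->0,2->1] -> levels [6 7 7]
Step 5: flows [1->0,1=2] -> levels [7 6 7]
Step 6: flows [0->1,2->1] -> levels [6 8 6]
Step 7: flows [1->0,1->2] -> levels [7 6 7]
  -> period-2 cycle: step 7 state = step 5 state; never stabilizes
  -> state at step 30: (30-5) mod 2 = 1, same as step 6 -> [6 8 6]

Answer: 6 8 6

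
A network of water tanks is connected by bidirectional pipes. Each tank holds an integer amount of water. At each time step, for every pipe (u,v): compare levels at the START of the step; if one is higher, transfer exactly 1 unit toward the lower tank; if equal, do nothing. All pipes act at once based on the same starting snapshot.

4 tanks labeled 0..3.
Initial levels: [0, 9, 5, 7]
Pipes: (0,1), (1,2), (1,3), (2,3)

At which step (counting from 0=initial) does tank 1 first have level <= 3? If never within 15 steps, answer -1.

Answer: 6

Derivation:
Step 1: flows [1->0,1->2,1->3,3->2] -> levels [1 6 7 7]
Step 2: flows [1->0,2->1,3->1,2=3] -> levels [2 7 6 6]
Step 3: flows [1->0,1->2,1->3,2=3] -> levels [3 4 7 7]
Step 4: flows [1->0,2->1,3->1,2=3] -> levels [4 5 6 6]
Step 5: flows [1->0,2->1,3->1,2=3] -> levels [5 6 5 5]
Step 6: flows [1->0,1->2,1->3,2=3] -> levels [6 3 6 6]
Tank 1 first reaches <=3 at step 6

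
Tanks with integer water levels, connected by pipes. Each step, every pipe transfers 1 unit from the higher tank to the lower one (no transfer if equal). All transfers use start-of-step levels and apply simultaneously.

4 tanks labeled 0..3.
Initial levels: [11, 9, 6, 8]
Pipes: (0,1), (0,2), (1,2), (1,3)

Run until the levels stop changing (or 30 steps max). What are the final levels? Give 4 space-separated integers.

Step 1: flows [0->1,0->2,1->2,1->3] -> levels [9 8 8 9]
Step 2: flows [0->1,0->2,1=2,3->1] -> levels [7 10 9 8]
Step 3: flows [1->0,2->0,1->2,1->3] -> levels [9 7 9 9]
Step 4: flows [0->1,0=2,2->1,3->1] -> levels [8 10 8 8]
Step 5: flows [1->0,0=2,1->2,1->3] -> levels [9 7 9 9]
  -> period-2 cycle: step 5 state = step 3 state; never stabilizes
  -> state at step 30: (30-3) mod 2 = 1, same as step 4 -> [8 10 8 8]

Answer: 8 10 8 8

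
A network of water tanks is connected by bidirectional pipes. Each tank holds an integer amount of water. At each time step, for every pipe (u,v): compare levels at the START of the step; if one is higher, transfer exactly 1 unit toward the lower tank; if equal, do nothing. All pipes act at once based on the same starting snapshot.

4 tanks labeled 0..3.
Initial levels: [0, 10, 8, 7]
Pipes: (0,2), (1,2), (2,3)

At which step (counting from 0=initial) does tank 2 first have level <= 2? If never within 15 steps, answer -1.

Answer: -1

Derivation:
Step 1: flows [2->0,1->2,2->3] -> levels [1 9 7 8]
Step 2: flows [2->0,1->2,3->2] -> levels [2 8 8 7]
Step 3: flows [2->0,1=2,2->3] -> levels [3 8 6 8]
Step 4: flows [2->0,1->2,3->2] -> levels [4 7 7 7]
Step 5: flows [2->0,1=2,2=3] -> levels [5 7 6 7]
Step 6: flows [2->0,1->2,3->2] -> levels [6 6 7 6]
Step 7: flows [2->0,2->1,2->3] -> levels [7 7 4 7]
Step 8: flows [0->2,1->2,3->2] -> levels [6 6 7 6]
  -> period-2 cycle (repeats step 6); tank 2 never drops to <=2
Tank 2 never reaches <=2 within 15 steps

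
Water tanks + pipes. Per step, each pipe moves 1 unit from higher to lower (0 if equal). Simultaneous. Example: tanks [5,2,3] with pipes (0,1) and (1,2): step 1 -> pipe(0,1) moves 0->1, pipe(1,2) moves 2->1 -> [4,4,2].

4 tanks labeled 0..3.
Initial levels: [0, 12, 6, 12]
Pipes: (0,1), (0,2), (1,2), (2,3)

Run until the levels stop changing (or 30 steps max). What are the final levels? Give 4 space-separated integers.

Answer: 8 8 6 8

Derivation:
Step 1: flows [1->0,2->0,1->2,3->2] -> levels [2 10 7 11]
Step 2: flows [1->0,2->0,1->2,3->2] -> levels [4 8 8 10]
Step 3: flows [1->0,2->0,1=2,3->2] -> levels [6 7 8 9]
Step 4: flows [1->0,2->0,2->1,3->2] -> levels [8 7 7 8]
Step 5: flows [0->1,0->2,1=2,3->2] -> levels [6 8 9 7]
Step 6: flows [1->0,2->0,2->1,2->3] -> levels [8 8 6 8]
Step 7: flows [0=1,0->2,1->2,3->2] -> levels [7 7 9 7]
Step 8: flows [0=1,2->0,2->1,2->3] -> levels [8 8 6 8]
  -> period-2 cycle: step 8 state = step 6 state; never stabilizes
  -> state at step 30: (30-6) mod 2 = 0, same as step 6 -> [8 8 6 8]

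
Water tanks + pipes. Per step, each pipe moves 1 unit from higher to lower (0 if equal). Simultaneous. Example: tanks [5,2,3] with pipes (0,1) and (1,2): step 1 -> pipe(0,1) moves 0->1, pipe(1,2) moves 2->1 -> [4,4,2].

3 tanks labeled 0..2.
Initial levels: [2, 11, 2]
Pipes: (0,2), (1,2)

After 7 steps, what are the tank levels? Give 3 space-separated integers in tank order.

Step 1: flows [0=2,1->2] -> levels [2 10 3]
Step 2: flows [2->0,1->2] -> levels [3 9 3]
Step 3: flows [0=2,1->2] -> levels [3 8 4]
Step 4: flows [2->0,1->2] -> levels [4 7 4]
Step 5: flows [0=2,1->2] -> levels [4 6 5]
Step 6: flows [2->0,1->2] -> levels [5 5 5]
Step 7: flows [0=2,1=2] -> levels [5 5 5]

Answer: 5 5 5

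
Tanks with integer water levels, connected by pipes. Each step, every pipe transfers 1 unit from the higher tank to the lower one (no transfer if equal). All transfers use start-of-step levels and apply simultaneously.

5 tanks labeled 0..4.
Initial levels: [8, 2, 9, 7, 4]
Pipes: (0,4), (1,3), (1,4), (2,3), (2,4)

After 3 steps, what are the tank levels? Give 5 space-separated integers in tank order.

Answer: 6 6 6 6 6

Derivation:
Step 1: flows [0->4,3->1,4->1,2->3,2->4] -> levels [7 4 7 7 5]
Step 2: flows [0->4,3->1,4->1,2=3,2->4] -> levels [6 6 6 6 6]
Step 3: flows [0=4,1=3,1=4,2=3,2=4] -> levels [6 6 6 6 6]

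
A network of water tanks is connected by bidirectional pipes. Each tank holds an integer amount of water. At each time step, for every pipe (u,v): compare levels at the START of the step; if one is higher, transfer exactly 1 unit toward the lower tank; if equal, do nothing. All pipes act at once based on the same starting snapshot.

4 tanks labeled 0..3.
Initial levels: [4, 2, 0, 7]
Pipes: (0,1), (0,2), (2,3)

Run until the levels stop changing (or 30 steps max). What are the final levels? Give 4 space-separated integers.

Step 1: flows [0->1,0->2,3->2] -> levels [2 3 2 6]
Step 2: flows [1->0,0=2,3->2] -> levels [3 2 3 5]
Step 3: flows [0->1,0=2,3->2] -> levels [2 3 4 4]
Step 4: flows [1->0,2->0,2=3] -> levels [4 2 3 4]
Step 5: flows [0->1,0->2,3->2] -> levels [2 3 5 3]
Step 6: flows [1->0,2->0,2->3] -> levels [4 2 3 4]
  -> period-2 cycle: step 6 state = step 4 state; never stabilizes
  -> state at step 30: (30-4) mod 2 = 0, same as step 4 -> [4 2 3 4]

Answer: 4 2 3 4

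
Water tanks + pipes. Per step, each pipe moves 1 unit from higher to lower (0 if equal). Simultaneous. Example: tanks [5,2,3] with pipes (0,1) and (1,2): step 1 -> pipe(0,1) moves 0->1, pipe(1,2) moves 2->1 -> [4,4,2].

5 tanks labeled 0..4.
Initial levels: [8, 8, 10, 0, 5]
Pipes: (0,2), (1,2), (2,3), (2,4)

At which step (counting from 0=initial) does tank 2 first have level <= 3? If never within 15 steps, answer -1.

Step 1: flows [2->0,2->1,2->3,2->4] -> levels [9 9 6 1 6]
Step 2: flows [0->2,1->2,2->3,2=4] -> levels [8 8 7 2 6]
Step 3: flows [0->2,1->2,2->3,2->4] -> levels [7 7 7 3 7]
Step 4: flows [0=2,1=2,2->3,2=4] -> levels [7 7 6 4 7]
Step 5: flows [0->2,1->2,2->3,4->2] -> levels [6 6 8 5 6]
Step 6: flows [2->0,2->1,2->3,2->4] -> levels [7 7 4 6 7]
Step 7: flows [0->2,1->2,3->2,4->2] -> levels [6 6 8 5 6]
  -> period-2 cycle (repeats step 5); tank 2 never drops to <=3
Tank 2 never reaches <=3 within 15 steps

Answer: -1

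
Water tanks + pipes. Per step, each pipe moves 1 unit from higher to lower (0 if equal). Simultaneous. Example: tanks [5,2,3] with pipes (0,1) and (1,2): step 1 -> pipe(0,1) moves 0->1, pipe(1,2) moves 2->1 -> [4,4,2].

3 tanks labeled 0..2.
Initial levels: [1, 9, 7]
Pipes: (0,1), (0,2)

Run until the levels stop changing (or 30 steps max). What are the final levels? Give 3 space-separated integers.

Answer: 5 6 6

Derivation:
Step 1: flows [1->0,2->0] -> levels [3 8 6]
Step 2: flows [1->0,2->0] -> levels [5 7 5]
Step 3: flows [1->0,0=2] -> levels [6 6 5]
Step 4: flows [0=1,0->2] -> levels [5 6 6]
Step 5: flows [1->0,2->0] -> levels [7 5 5]
Step 6: flows [0->1,0->2] -> levels [5 6 6]
  -> period-2 cycle: step 6 state = step 4 state; never stabilizes
  -> state at step 30: (30-4) mod 2 = 0, same as step 4 -> [5 6 6]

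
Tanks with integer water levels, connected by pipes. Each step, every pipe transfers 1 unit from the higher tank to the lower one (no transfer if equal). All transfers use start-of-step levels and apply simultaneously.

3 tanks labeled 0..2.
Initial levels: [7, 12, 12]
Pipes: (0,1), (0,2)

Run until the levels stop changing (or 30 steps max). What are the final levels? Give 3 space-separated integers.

Step 1: flows [1->0,2->0] -> levels [9 11 11]
Step 2: flows [1->0,2->0] -> levels [11 10 10]
Step 3: flows [0->1,0->2] -> levels [9 11 11]
  -> period-2 cycle: step 3 state = step 1 state; never stabilizes
  -> state at step 30: (30-1) mod 2 = 1, same as step 2 -> [11 10 10]

Answer: 11 10 10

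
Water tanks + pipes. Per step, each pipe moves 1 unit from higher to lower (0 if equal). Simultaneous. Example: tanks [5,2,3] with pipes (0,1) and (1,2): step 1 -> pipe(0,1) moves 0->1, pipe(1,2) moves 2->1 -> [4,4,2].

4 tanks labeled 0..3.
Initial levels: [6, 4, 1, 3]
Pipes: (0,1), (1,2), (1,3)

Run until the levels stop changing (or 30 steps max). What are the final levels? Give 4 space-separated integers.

Step 1: flows [0->1,1->2,1->3] -> levels [5 3 2 4]
Step 2: flows [0->1,1->2,3->1] -> levels [4 4 3 3]
Step 3: flows [0=1,1->2,1->3] -> levels [4 2 4 4]
Step 4: flows [0->1,2->1,3->1] -> levels [3 5 3 3]
Step 5: flows [1->0,1->2,1->3] -> levels [4 2 4 4]
  -> period-2 cycle: step 5 state = step 3 state; never stabilizes
  -> state at step 30: (30-3) mod 2 = 1, same as step 4 -> [3 5 3 3]

Answer: 3 5 3 3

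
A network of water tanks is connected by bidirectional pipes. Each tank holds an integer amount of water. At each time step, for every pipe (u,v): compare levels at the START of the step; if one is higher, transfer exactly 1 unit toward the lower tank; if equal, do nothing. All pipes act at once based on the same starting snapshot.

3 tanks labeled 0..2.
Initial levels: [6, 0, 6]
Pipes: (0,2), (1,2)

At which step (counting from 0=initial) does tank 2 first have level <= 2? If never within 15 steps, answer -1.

Answer: -1

Derivation:
Step 1: flows [0=2,2->1] -> levels [6 1 5]
Step 2: flows [0->2,2->1] -> levels [5 2 5]
Step 3: flows [0=2,2->1] -> levels [5 3 4]
Step 4: flows [0->2,2->1] -> levels [4 4 4]
Step 5: flows [0=2,1=2] -> levels [4 4 4]
  -> stable; tank 2 stays at 4 > 2
Tank 2 never reaches <=2 within 15 steps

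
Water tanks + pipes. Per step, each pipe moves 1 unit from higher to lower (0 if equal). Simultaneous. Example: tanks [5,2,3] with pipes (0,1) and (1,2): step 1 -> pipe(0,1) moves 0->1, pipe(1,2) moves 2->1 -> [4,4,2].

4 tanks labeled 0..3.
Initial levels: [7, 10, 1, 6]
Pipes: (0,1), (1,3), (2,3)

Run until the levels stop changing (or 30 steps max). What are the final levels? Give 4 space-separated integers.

Answer: 7 5 5 7

Derivation:
Step 1: flows [1->0,1->3,3->2] -> levels [8 8 2 6]
Step 2: flows [0=1,1->3,3->2] -> levels [8 7 3 6]
Step 3: flows [0->1,1->3,3->2] -> levels [7 7 4 6]
Step 4: flows [0=1,1->3,3->2] -> levels [7 6 5 6]
Step 5: flows [0->1,1=3,3->2] -> levels [6 7 6 5]
Step 6: flows [1->0,1->3,2->3] -> levels [7 5 5 7]
Step 7: flows [0->1,3->1,3->2] -> levels [6 7 6 5]
  -> period-2 cycle: step 7 state = step 5 state; never stabilizes
  -> state at step 30: (30-5) mod 2 = 1, same as step 6 -> [7 5 5 7]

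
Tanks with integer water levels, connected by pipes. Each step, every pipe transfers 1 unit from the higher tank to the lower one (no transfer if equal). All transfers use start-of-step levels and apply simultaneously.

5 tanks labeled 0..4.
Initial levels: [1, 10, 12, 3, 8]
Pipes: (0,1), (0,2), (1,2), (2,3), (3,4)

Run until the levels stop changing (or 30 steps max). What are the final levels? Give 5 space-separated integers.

Step 1: flows [1->0,2->0,2->1,2->3,4->3] -> levels [3 10 9 5 7]
Step 2: flows [1->0,2->0,1->2,2->3,4->3] -> levels [5 8 8 7 6]
Step 3: flows [1->0,2->0,1=2,2->3,3->4] -> levels [7 7 6 7 7]
Step 4: flows [0=1,0->2,1->2,3->2,3=4] -> levels [6 6 9 6 7]
Step 5: flows [0=1,2->0,2->1,2->3,4->3] -> levels [7 7 6 8 6]
Step 6: flows [0=1,0->2,1->2,3->2,3->4] -> levels [6 6 9 6 7]
  -> period-2 cycle: step 6 state = step 4 state; never stabilizes
  -> state at step 30: (30-4) mod 2 = 0, same as step 4 -> [6 6 9 6 7]

Answer: 6 6 9 6 7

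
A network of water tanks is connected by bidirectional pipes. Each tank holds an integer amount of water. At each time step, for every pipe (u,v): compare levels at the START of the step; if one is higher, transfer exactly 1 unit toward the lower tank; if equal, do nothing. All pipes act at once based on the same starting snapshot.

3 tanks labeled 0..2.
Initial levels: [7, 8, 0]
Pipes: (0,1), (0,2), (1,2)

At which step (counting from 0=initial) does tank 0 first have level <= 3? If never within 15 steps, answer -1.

Answer: -1

Derivation:
Step 1: flows [1->0,0->2,1->2] -> levels [7 6 2]
Step 2: flows [0->1,0->2,1->2] -> levels [5 6 4]
Step 3: flows [1->0,0->2,1->2] -> levels [5 4 6]
Step 4: flows [0->1,2->0,2->1] -> levels [5 6 4]
  -> period-2 cycle (repeats step 2); tank 0 never drops to <=3
Tank 0 never reaches <=3 within 15 steps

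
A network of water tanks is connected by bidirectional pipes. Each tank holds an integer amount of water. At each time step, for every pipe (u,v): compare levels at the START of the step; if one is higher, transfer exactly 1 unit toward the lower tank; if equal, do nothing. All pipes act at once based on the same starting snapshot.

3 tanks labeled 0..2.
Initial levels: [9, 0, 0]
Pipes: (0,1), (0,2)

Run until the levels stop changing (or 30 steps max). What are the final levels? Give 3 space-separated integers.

Answer: 3 3 3

Derivation:
Step 1: flows [0->1,0->2] -> levels [7 1 1]
Step 2: flows [0->1,0->2] -> levels [5 2 2]
Step 3: flows [0->1,0->2] -> levels [3 3 3]
Step 4: flows [0=1,0=2] -> levels [3 3 3]
  -> stable (no change)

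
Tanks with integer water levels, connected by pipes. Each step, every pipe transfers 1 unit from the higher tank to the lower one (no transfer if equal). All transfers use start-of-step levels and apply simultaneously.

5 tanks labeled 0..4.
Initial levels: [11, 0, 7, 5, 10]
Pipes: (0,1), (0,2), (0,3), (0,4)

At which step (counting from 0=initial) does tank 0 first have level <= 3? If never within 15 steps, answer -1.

Step 1: flows [0->1,0->2,0->3,0->4] -> levels [7 1 8 6 11]
Step 2: flows [0->1,2->0,0->3,4->0] -> levels [7 2 7 7 10]
Step 3: flows [0->1,0=2,0=3,4->0] -> levels [7 3 7 7 9]
Step 4: flows [0->1,0=2,0=3,4->0] -> levels [7 4 7 7 8]
Step 5: flows [0->1,0=2,0=3,4->0] -> levels [7 5 7 7 7]
Step 6: flows [0->1,0=2,0=3,0=4] -> levels [6 6 7 7 7]
Step 7: flows [0=1,2->0,3->0,4->0] -> levels [9 6 6 6 6]
Step 8: flows [0->1,0->2,0->3,0->4] -> levels [5 7 7 7 7]
Step 9: flows [1->0,2->0,3->0,4->0] -> levels [9 6 6 6 6]
  -> period-2 cycle (repeats step 7); tank 0 never drops to <=3
Tank 0 never reaches <=3 within 15 steps

Answer: -1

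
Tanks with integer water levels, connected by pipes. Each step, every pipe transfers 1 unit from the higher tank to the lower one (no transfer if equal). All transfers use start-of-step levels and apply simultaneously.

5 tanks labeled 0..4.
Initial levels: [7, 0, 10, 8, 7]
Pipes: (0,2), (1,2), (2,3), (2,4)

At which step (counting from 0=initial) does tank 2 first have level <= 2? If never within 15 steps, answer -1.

Answer: -1

Derivation:
Step 1: flows [2->0,2->1,2->3,2->4] -> levels [8 1 6 9 8]
Step 2: flows [0->2,2->1,3->2,4->2] -> levels [7 2 8 8 7]
Step 3: flows [2->0,2->1,2=3,2->4] -> levels [8 3 5 8 8]
Step 4: flows [0->2,2->1,3->2,4->2] -> levels [7 4 7 7 7]
Step 5: flows [0=2,2->1,2=3,2=4] -> levels [7 5 6 7 7]
Step 6: flows [0->2,2->1,3->2,4->2] -> levels [6 6 8 6 6]
Step 7: flows [2->0,2->1,2->3,2->4] -> levels [7 7 4 7 7]
Step 8: flows [0->2,1->2,3->2,4->2] -> levels [6 6 8 6 6]
  -> period-2 cycle (repeats step 6); tank 2 never drops to <=2
Tank 2 never reaches <=2 within 15 steps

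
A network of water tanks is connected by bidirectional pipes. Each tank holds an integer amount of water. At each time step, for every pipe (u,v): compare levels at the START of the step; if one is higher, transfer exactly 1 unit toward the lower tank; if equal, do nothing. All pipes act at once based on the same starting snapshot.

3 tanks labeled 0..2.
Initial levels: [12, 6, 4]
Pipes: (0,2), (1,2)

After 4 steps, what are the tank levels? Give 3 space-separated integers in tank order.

Answer: 8 7 7

Derivation:
Step 1: flows [0->2,1->2] -> levels [11 5 6]
Step 2: flows [0->2,2->1] -> levels [10 6 6]
Step 3: flows [0->2,1=2] -> levels [9 6 7]
Step 4: flows [0->2,2->1] -> levels [8 7 7]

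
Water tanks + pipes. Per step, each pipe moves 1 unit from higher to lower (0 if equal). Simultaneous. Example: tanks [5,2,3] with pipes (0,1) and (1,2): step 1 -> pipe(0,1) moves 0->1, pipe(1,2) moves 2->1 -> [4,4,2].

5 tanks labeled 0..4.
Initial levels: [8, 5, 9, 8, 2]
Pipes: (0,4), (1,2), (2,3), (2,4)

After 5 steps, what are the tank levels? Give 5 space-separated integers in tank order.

Step 1: flows [0->4,2->1,2->3,2->4] -> levels [7 6 6 9 4]
Step 2: flows [0->4,1=2,3->2,2->4] -> levels [6 6 6 8 6]
Step 3: flows [0=4,1=2,3->2,2=4] -> levels [6 6 7 7 6]
Step 4: flows [0=4,2->1,2=3,2->4] -> levels [6 7 5 7 7]
Step 5: flows [4->0,1->2,3->2,4->2] -> levels [7 6 8 6 5]

Answer: 7 6 8 6 5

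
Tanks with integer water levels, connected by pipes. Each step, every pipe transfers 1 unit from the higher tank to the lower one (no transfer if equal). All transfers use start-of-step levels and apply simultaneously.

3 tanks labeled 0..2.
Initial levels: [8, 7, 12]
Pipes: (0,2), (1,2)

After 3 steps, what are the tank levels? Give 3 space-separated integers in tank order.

Step 1: flows [2->0,2->1] -> levels [9 8 10]
Step 2: flows [2->0,2->1] -> levels [10 9 8]
Step 3: flows [0->2,1->2] -> levels [9 8 10]

Answer: 9 8 10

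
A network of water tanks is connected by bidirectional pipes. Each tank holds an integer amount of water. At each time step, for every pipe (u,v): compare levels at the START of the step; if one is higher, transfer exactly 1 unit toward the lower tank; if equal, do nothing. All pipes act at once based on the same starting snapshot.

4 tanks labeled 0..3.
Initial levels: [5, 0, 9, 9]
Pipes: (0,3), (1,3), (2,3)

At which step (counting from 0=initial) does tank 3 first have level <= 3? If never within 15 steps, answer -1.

Answer: -1

Derivation:
Step 1: flows [3->0,3->1,2=3] -> levels [6 1 9 7]
Step 2: flows [3->0,3->1,2->3] -> levels [7 2 8 6]
Step 3: flows [0->3,3->1,2->3] -> levels [6 3 7 7]
Step 4: flows [3->0,3->1,2=3] -> levels [7 4 7 5]
Step 5: flows [0->3,3->1,2->3] -> levels [6 5 6 6]
Step 6: flows [0=3,3->1,2=3] -> levels [6 6 6 5]
Step 7: flows [0->3,1->3,2->3] -> levels [5 5 5 8]
Step 8: flows [3->0,3->1,3->2] -> levels [6 6 6 5]
  -> period-2 cycle (repeats step 6); tank 3 never drops to <=3
Tank 3 never reaches <=3 within 15 steps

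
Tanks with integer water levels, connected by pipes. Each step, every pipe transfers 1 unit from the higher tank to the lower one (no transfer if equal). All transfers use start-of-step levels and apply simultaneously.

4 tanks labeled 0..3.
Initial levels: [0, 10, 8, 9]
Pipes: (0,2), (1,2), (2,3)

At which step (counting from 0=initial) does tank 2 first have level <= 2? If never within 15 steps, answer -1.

Step 1: flows [2->0,1->2,3->2] -> levels [1 9 9 8]
Step 2: flows [2->0,1=2,2->3] -> levels [2 9 7 9]
Step 3: flows [2->0,1->2,3->2] -> levels [3 8 8 8]
Step 4: flows [2->0,1=2,2=3] -> levels [4 8 7 8]
Step 5: flows [2->0,1->2,3->2] -> levels [5 7 8 7]
Step 6: flows [2->0,2->1,2->3] -> levels [6 8 5 8]
Step 7: flows [0->2,1->2,3->2] -> levels [5 7 8 7]
  -> period-2 cycle (repeats step 5); tank 2 never drops to <=2
Tank 2 never reaches <=2 within 15 steps

Answer: -1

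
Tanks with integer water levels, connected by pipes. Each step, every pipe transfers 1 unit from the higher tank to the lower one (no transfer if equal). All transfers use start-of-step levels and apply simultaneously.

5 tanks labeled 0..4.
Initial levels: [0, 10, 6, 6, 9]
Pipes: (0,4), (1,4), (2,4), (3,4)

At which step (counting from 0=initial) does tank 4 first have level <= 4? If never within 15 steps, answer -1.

Step 1: flows [4->0,1->4,4->2,4->3] -> levels [1 9 7 7 7]
Step 2: flows [4->0,1->4,2=4,3=4] -> levels [2 8 7 7 7]
Step 3: flows [4->0,1->4,2=4,3=4] -> levels [3 7 7 7 7]
Step 4: flows [4->0,1=4,2=4,3=4] -> levels [4 7 7 7 6]
Step 5: flows [4->0,1->4,2->4,3->4] -> levels [5 6 6 6 8]
Step 6: flows [4->0,4->1,4->2,4->3] -> levels [6 7 7 7 4]
Tank 4 first reaches <=4 at step 6

Answer: 6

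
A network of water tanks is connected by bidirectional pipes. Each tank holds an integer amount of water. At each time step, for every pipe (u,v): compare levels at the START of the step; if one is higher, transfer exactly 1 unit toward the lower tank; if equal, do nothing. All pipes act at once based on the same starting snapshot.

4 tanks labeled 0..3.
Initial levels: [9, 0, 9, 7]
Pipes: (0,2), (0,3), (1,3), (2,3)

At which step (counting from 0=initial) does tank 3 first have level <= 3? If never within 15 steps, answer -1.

Answer: -1

Derivation:
Step 1: flows [0=2,0->3,3->1,2->3] -> levels [8 1 8 8]
Step 2: flows [0=2,0=3,3->1,2=3] -> levels [8 2 8 7]
Step 3: flows [0=2,0->3,3->1,2->3] -> levels [7 3 7 8]
Step 4: flows [0=2,3->0,3->1,3->2] -> levels [8 4 8 5]
Step 5: flows [0=2,0->3,3->1,2->3] -> levels [7 5 7 6]
Step 6: flows [0=2,0->3,3->1,2->3] -> levels [6 6 6 7]
Step 7: flows [0=2,3->0,3->1,3->2] -> levels [7 7 7 4]
Step 8: flows [0=2,0->3,1->3,2->3] -> levels [6 6 6 7]
  -> period-2 cycle (repeats step 6); tank 3 never drops to <=3
Tank 3 never reaches <=3 within 15 steps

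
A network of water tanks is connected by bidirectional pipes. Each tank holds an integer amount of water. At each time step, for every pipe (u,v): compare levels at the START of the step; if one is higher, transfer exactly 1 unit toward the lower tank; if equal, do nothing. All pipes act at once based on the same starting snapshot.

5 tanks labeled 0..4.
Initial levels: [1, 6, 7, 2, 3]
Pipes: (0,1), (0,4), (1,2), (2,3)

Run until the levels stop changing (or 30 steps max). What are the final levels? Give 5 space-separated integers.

Answer: 3 3 5 4 4

Derivation:
Step 1: flows [1->0,4->0,2->1,2->3] -> levels [3 6 5 3 2]
Step 2: flows [1->0,0->4,1->2,2->3] -> levels [3 4 5 4 3]
Step 3: flows [1->0,0=4,2->1,2->3] -> levels [4 4 3 5 3]
Step 4: flows [0=1,0->4,1->2,3->2] -> levels [3 3 5 4 4]
Step 5: flows [0=1,4->0,2->1,2->3] -> levels [4 4 3 5 3]
  -> period-2 cycle: step 5 state = step 3 state; never stabilizes
  -> state at step 30: (30-3) mod 2 = 1, same as step 4 -> [3 3 5 4 4]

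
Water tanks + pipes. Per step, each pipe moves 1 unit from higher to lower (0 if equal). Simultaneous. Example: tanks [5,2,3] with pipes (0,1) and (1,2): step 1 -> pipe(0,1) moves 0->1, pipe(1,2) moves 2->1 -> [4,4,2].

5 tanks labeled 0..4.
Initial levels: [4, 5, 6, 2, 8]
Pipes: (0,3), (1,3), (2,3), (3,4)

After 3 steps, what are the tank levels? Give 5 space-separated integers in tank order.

Step 1: flows [0->3,1->3,2->3,4->3] -> levels [3 4 5 6 7]
Step 2: flows [3->0,3->1,3->2,4->3] -> levels [4 5 6 4 6]
Step 3: flows [0=3,1->3,2->3,4->3] -> levels [4 4 5 7 5]

Answer: 4 4 5 7 5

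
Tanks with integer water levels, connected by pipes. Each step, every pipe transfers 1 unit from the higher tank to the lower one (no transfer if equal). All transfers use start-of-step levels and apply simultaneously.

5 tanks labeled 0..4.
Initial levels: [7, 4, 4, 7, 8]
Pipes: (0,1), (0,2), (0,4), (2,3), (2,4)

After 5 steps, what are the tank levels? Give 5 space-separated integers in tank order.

Answer: 6 6 7 6 5

Derivation:
Step 1: flows [0->1,0->2,4->0,3->2,4->2] -> levels [6 5 7 6 6]
Step 2: flows [0->1,2->0,0=4,2->3,2->4] -> levels [6 6 4 7 7]
Step 3: flows [0=1,0->2,4->0,3->2,4->2] -> levels [6 6 7 6 5]
Step 4: flows [0=1,2->0,0->4,2->3,2->4] -> levels [6 6 4 7 7]
  -> period-2 cycle: step 4 state = step 2 state
  -> state at step 5: (5-2) mod 2 = 1, same as step 3 -> [6 6 7 6 5]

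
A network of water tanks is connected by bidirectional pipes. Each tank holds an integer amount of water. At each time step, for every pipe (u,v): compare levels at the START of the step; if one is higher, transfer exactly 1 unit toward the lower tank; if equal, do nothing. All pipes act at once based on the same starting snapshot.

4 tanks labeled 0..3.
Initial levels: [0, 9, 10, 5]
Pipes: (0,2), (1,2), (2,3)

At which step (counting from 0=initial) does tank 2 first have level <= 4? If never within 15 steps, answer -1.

Step 1: flows [2->0,2->1,2->3] -> levels [1 10 7 6]
Step 2: flows [2->0,1->2,2->3] -> levels [2 9 6 7]
Step 3: flows [2->0,1->2,3->2] -> levels [3 8 7 6]
Step 4: flows [2->0,1->2,2->3] -> levels [4 7 6 7]
Step 5: flows [2->0,1->2,3->2] -> levels [5 6 7 6]
Step 6: flows [2->0,2->1,2->3] -> levels [6 7 4 7]
Tank 2 first reaches <=4 at step 6

Answer: 6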